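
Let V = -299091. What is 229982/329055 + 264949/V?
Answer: -2044138537/10935265445 ≈ -0.18693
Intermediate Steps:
229982/329055 + 264949/V = 229982/329055 + 264949/(-299091) = 229982*(1/329055) + 264949*(-1/299091) = 229982/329055 - 264949/299091 = -2044138537/10935265445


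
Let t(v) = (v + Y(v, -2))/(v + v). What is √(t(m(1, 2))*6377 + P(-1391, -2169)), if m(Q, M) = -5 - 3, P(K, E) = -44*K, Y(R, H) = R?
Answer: 3*√7509 ≈ 259.96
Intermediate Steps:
m(Q, M) = -8
t(v) = 1 (t(v) = (v + v)/(v + v) = (2*v)/((2*v)) = (2*v)*(1/(2*v)) = 1)
√(t(m(1, 2))*6377 + P(-1391, -2169)) = √(1*6377 - 44*(-1391)) = √(6377 + 61204) = √67581 = 3*√7509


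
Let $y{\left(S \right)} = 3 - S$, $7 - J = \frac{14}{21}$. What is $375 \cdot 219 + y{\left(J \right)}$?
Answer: $\frac{246365}{3} \approx 82122.0$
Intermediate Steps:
$J = \frac{19}{3}$ ($J = 7 - \frac{14}{21} = 7 - 14 \cdot \frac{1}{21} = 7 - \frac{2}{3} = \frac{19}{3} \approx 6.3333$)
$375 \cdot 219 + y{\left(J \right)} = 375 \cdot 219 + \left(3 - \frac{19}{3}\right) = 82125 + \left(3 - \frac{19}{3}\right) = 82125 - \frac{10}{3} = \frac{246365}{3}$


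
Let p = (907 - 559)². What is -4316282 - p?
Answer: -4437386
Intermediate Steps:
p = 121104 (p = 348² = 121104)
-4316282 - p = -4316282 - 1*121104 = -4316282 - 121104 = -4437386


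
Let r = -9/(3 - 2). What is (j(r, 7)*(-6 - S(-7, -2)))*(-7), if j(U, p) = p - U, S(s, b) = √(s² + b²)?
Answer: 672 + 112*√53 ≈ 1487.4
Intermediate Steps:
S(s, b) = √(b² + s²)
r = -9 (r = -9/1 = -9*1 = -9)
(j(r, 7)*(-6 - S(-7, -2)))*(-7) = ((7 - 1*(-9))*(-6 - √((-2)² + (-7)²)))*(-7) = ((7 + 9)*(-6 - √(4 + 49)))*(-7) = (16*(-6 - √53))*(-7) = (-96 - 16*√53)*(-7) = 672 + 112*√53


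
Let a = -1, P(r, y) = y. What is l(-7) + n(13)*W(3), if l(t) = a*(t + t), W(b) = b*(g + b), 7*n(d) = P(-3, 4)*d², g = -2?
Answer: 2126/7 ≈ 303.71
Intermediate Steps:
n(d) = 4*d²/7 (n(d) = (4*d²)/7 = 4*d²/7)
W(b) = b*(-2 + b)
l(t) = -2*t (l(t) = -(t + t) = -2*t)
l(-7) + n(13)*W(3) = -2*(-7) + ((4/7)*13²)*(3*(-2 + 3)) = 14 + ((4/7)*169)*(3*1) = 14 + (676/7)*3 = 14 + 2028/7 = 2126/7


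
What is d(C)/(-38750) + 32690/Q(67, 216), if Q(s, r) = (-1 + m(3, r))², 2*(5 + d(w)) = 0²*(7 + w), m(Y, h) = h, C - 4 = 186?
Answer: 10135749/14329750 ≈ 0.70732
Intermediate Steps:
C = 190 (C = 4 + 186 = 190)
d(w) = -5 (d(w) = -5 + (0²*(7 + w))/2 = -5 + (0*(7 + w))/2 = -5 + (½)*0 = -5 + 0 = -5)
Q(s, r) = (-1 + r)²
d(C)/(-38750) + 32690/Q(67, 216) = -5/(-38750) + 32690/((-1 + 216)²) = -5*(-1/38750) + 32690/(215²) = 1/7750 + 32690/46225 = 1/7750 + 32690*(1/46225) = 1/7750 + 6538/9245 = 10135749/14329750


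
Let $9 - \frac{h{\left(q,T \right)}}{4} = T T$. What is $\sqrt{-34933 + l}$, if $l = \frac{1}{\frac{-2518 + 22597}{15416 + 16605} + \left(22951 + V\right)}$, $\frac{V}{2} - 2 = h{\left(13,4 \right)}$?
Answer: $\frac{i \sqrt{18782892957904847249694}}{733268958} \approx 186.9 i$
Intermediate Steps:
$h{\left(q,T \right)} = 36 - 4 T^{2}$ ($h{\left(q,T \right)} = 36 - 4 T T = 36 - 4 T^{2}$)
$V = -52$ ($V = 4 + 2 \left(36 - 4 \cdot 4^{2}\right) = 4 + 2 \left(36 - 64\right) = 4 + 2 \left(-28\right) = 4 - 56 = -52$)
$l = \frac{32021}{733268958}$ ($l = \frac{1}{\frac{-2518 + 22597}{15416 + 16605} + \left(22951 - 52\right)} = \frac{1}{\frac{20079}{32021} + 22899} = \frac{1}{\frac{733268958}{32021}} = \frac{32021}{733268958} \approx 4.3669 \cdot 10^{-5}$)
$\sqrt{-34933 + l} = \sqrt{-34933 + \frac{32021}{733268958}} = \sqrt{- \frac{25615284477793}{733268958}} = \frac{i \sqrt{18782892957904847249694}}{733268958}$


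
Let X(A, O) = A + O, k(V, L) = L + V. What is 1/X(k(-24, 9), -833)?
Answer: -1/848 ≈ -0.0011792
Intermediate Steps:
1/X(k(-24, 9), -833) = 1/((9 - 24) - 833) = 1/(-15 - 833) = 1/(-848) = -1/848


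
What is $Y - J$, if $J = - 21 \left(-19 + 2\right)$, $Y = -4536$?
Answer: $-4893$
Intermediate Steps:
$J = 357$ ($J = \left(-21\right) \left(-17\right) = 357$)
$Y - J = -4536 - 357 = -4893$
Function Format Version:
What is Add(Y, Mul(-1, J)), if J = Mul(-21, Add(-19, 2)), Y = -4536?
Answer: -4893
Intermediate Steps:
J = 357 (J = Mul(-21, -17) = 357)
Add(Y, Mul(-1, J)) = Add(-4536, Mul(-1, 357)) = Add(-4536, -357) = -4893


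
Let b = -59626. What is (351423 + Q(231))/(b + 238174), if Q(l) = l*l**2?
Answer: 2112969/29758 ≈ 71.005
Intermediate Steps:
Q(l) = l**3
(351423 + Q(231))/(b + 238174) = (351423 + 231**3)/(-59626 + 238174) = (351423 + 12326391)/178548 = 12677814*(1/178548) = 2112969/29758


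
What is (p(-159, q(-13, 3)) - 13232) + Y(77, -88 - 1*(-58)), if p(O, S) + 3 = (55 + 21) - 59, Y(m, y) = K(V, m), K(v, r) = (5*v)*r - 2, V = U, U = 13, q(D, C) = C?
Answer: -8215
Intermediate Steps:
V = 13
K(v, r) = -2 + 5*r*v (K(v, r) = 5*r*v - 2 = -2 + 5*r*v)
Y(m, y) = -2 + 65*m (Y(m, y) = -2 + 5*m*13 = -2 + 65*m)
p(O, S) = 14 (p(O, S) = -3 + ((55 + 21) - 59) = -3 + (76 - 59) = -3 + 17 = 14)
(p(-159, q(-13, 3)) - 13232) + Y(77, -88 - 1*(-58)) = (14 - 13232) + (-2 + 65*77) = -13218 + (-2 + 5005) = -13218 + 5003 = -8215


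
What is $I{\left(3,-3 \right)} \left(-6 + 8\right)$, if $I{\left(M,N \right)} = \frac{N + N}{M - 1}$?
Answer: $-6$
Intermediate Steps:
$I{\left(M,N \right)} = \frac{2 N}{-1 + M}$
$I{\left(3,-3 \right)} \left(-6 + 8\right) = 2 \left(-3\right) \frac{1}{-1 + 3} \left(-6 + 8\right) = 2 \left(-3\right) \frac{1}{2} \cdot 2 = \left(-3\right) 2 = -6$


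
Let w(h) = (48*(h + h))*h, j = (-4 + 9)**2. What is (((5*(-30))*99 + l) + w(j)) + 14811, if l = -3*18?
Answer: 59907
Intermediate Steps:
l = -54
j = 25 (j = 5**2 = 25)
w(h) = 96*h**2 (w(h) = (48*(2*h))*h = (96*h)*h = 96*h**2)
(((5*(-30))*99 + l) + w(j)) + 14811 = (((5*(-30))*99 - 54) + 96*25**2) + 14811 = ((-150*99 - 54) + 96*625) + 14811 = ((-14850 - 54) + 60000) + 14811 = (-14904 + 60000) + 14811 = 45096 + 14811 = 59907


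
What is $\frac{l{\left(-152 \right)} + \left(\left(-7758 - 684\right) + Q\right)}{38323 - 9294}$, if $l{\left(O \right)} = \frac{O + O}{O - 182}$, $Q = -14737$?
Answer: $- \frac{552963}{692549} \approx -0.79845$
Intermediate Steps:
$l{\left(O \right)} = \frac{2 O}{-182 + O}$
$\frac{l{\left(-152 \right)} + \left(\left(-7758 - 684\right) + Q\right)}{38323 - 9294} = \frac{2 \left(-152\right) \frac{1}{-182 - 152} - 23179}{38323 - 9294} = \frac{2 \left(-152\right) \frac{1}{-334} - 23179}{29029} = \left(2 \left(-152\right) \left(- \frac{1}{334}\right) - 23179\right) \frac{1}{29029} = \left(\frac{152}{167} - 23179\right) \frac{1}{29029} = \left(- \frac{3870741}{167}\right) \frac{1}{29029} = - \frac{552963}{692549}$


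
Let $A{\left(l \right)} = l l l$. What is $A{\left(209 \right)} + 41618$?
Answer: $9170947$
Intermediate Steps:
$A{\left(l \right)} = l^{3}$ ($A{\left(l \right)} = l^{2} l = l^{3}$)
$A{\left(209 \right)} + 41618 = 209^{3} + 41618 = 9129329 + 41618 = 9170947$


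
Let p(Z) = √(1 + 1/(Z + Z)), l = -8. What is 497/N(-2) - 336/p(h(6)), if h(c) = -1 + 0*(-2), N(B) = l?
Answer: -497/8 - 336*√2 ≈ -537.30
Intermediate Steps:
N(B) = -8
h(c) = -1 (h(c) = -1 + 0 = -1)
p(Z) = √(1 + 1/(2*Z))
497/N(-2) - 336/p(h(6)) = 497/(-8) - 336*2/√(4 + 2/(-1)) = 497*(-⅛) - 336*2/√(4 + 2*(-1)) = -497/8 - 336*2/√(4 - 2) = -497/8 - 336*√2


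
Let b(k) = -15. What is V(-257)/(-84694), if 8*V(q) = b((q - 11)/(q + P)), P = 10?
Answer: 15/677552 ≈ 2.2139e-5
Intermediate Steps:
V(q) = -15/8 (V(q) = (⅛)*(-15) = -15/8)
V(-257)/(-84694) = -15/8/(-84694) = -15/8*(-1/84694) = 15/677552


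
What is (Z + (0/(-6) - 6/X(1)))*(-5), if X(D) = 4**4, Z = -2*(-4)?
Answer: -5105/128 ≈ -39.883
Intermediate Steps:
Z = 8
X(D) = 256
(Z + (0/(-6) - 6/X(1)))*(-5) = (8 + (0/(-6) - 6/256))*(-5) = (8 + (0*(-1/6) - 6*1/256))*(-5) = (8 + (0 - 3/128))*(-5) = (8 - 3/128)*(-5) = (1021/128)*(-5) = -5105/128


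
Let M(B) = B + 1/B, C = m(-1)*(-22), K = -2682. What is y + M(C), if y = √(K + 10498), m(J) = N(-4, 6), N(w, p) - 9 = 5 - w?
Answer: -156817/396 + 2*√1954 ≈ -307.59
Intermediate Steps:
N(w, p) = 14 - w (N(w, p) = 9 + (5 - w) = 14 - w)
m(J) = 18 (m(J) = 14 - 1*(-4) = 14 + 4 = 18)
C = -396 (C = 18*(-22) = -396)
y = 2*√1954 (y = √(-2682 + 10498) = √7816 = 2*√1954 ≈ 88.408)
y + M(C) = 2*√1954 + (-396 + 1/(-396)) = 2*√1954 + (-396 - 1/396) = 2*√1954 - 156817/396 = -156817/396 + 2*√1954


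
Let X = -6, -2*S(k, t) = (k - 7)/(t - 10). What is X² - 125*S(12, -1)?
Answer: 167/22 ≈ 7.5909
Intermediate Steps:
S(k, t) = -(-7 + k)/(2*(-10 + t)) (S(k, t) = -(k - 7)/(2*(t - 10)) = -(-7 + k)/(2*(-10 + t)))
X² - 125*S(12, -1) = (-6)² - 125*(7 - 1*12)/(2*(-10 - 1)) = 36 - 125*(7 - 12)/(2*(-11)) = 36 - 125*(-1)*(-5)/(2*11) = 36 - 125*5/22 = 36 - 625/22 = 167/22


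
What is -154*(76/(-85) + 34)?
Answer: -433356/85 ≈ -5098.3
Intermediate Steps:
-154*(76/(-85) + 34) = -154*(76*(-1/85) + 34) = -154*(-76/85 + 34) = -154*2814/85 = -433356/85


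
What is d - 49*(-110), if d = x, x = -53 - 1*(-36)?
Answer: 5373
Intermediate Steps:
x = -17 (x = -53 + 36 = -17)
d = -17
d - 49*(-110) = -17 - 49*(-110) = -17 + 5390 = 5373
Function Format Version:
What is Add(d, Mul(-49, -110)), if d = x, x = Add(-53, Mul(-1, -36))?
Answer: 5373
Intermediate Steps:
x = -17 (x = Add(-53, 36) = -17)
d = -17
Add(d, Mul(-49, -110)) = Add(-17, Mul(-49, -110)) = Add(-17, 5390) = 5373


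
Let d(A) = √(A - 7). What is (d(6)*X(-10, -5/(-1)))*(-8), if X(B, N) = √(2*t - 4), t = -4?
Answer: 16*√3 ≈ 27.713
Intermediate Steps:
d(A) = √(-7 + A)
X(B, N) = 2*I*√3 (X(B, N) = √(2*(-4) - 4) = √(-8 - 4) = √(-12) = 2*I*√3)
(d(6)*X(-10, -5/(-1)))*(-8) = (√(-7 + 6)*(2*I*√3))*(-8) = (√(-1)*(2*I*√3))*(-8) = (I*(2*I*√3))*(-8) = -2*√3*(-8) = 16*√3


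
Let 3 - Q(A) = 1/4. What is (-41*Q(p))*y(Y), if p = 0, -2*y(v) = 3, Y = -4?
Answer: 1353/8 ≈ 169.13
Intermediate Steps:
y(v) = -3/2 (y(v) = -½*3 = -3/2)
Q(A) = 11/4 (Q(A) = 3 - 1/4 = 3 - 1*¼ = 3 - ¼ = 11/4)
(-41*Q(p))*y(Y) = -41*11/4*(-3/2) = -451/4*(-3/2) = 1353/8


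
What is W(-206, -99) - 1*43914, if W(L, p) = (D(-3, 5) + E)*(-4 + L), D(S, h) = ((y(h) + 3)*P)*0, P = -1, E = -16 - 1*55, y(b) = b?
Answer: -29004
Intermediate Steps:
E = -71 (E = -16 - 55 = -71)
D(S, h) = 0 (D(S, h) = ((h + 3)*(-1))*0 = ((3 + h)*(-1))*0 = (-3 - h)*0 = 0)
W(L, p) = 284 - 71*L (W(L, p) = (0 - 71)*(-4 + L) = -71*(-4 + L) = 284 - 71*L)
W(-206, -99) - 1*43914 = (284 - 71*(-206)) - 1*43914 = (284 + 14626) - 43914 = 14910 - 43914 = -29004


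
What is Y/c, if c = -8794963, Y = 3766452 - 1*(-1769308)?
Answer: -5535760/8794963 ≈ -0.62942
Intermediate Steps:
Y = 5535760 (Y = 3766452 + 1769308 = 5535760)
Y/c = 5535760/(-8794963) = 5535760*(-1/8794963) = -5535760/8794963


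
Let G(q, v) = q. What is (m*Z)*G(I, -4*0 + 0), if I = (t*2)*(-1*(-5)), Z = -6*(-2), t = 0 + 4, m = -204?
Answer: -97920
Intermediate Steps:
t = 4
Z = 12
I = 40 (I = (4*2)*(-1*(-5)) = 8*5 = 40)
(m*Z)*G(I, -4*0 + 0) = -204*12*40 = -2448*40 = -97920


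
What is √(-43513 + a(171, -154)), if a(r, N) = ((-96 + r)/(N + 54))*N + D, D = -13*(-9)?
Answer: I*√173122/2 ≈ 208.04*I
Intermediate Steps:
D = 117
a(r, N) = 117 + N*(-96 + r)/(54 + N) (a(r, N) = ((-96 + r)/(N + 54))*N + 117 = ((-96 + r)/(54 + N))*N + 117 = N*(-96 + r)/(54 + N) + 117 = 117 + N*(-96 + r)/(54 + N))
√(-43513 + a(171, -154)) = √(-43513 + (6318 + 21*(-154) - 154*171)/(54 - 154)) = √(-43513 + (6318 - 3234 - 26334)/(-100)) = √(-43513 - 1/100*(-23250)) = √(-43513 + 465/2) = √(-86561/2) = I*√173122/2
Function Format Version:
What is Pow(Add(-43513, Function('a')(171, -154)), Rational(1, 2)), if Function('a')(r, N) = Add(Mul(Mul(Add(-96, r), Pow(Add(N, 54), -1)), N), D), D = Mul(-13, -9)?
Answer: Mul(Rational(1, 2), I, Pow(173122, Rational(1, 2))) ≈ Mul(208.04, I)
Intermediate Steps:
D = 117
Function('a')(r, N) = Add(117, Mul(N, Pow(Add(54, N), -1), Add(-96, r))) (Function('a')(r, N) = Add(Mul(Mul(Add(-96, r), Pow(Add(N, 54), -1)), N), 117) = Add(Mul(Mul(Add(-96, r), Pow(Add(54, N), -1)), N), 117) = Add(Mul(Mul(Pow(Add(54, N), -1), Add(-96, r)), N), 117) = Add(Mul(N, Pow(Add(54, N), -1), Add(-96, r)), 117) = Add(117, Mul(N, Pow(Add(54, N), -1), Add(-96, r))))
Pow(Add(-43513, Function('a')(171, -154)), Rational(1, 2)) = Pow(Add(-43513, Mul(Pow(Add(54, -154), -1), Add(6318, Mul(21, -154), Mul(-154, 171)))), Rational(1, 2)) = Pow(Add(-43513, Mul(Pow(-100, -1), Add(6318, -3234, -26334))), Rational(1, 2)) = Pow(Add(-43513, Mul(Rational(-1, 100), -23250)), Rational(1, 2)) = Pow(Add(-43513, Rational(465, 2)), Rational(1, 2)) = Pow(Rational(-86561, 2), Rational(1, 2)) = Mul(Rational(1, 2), I, Pow(173122, Rational(1, 2)))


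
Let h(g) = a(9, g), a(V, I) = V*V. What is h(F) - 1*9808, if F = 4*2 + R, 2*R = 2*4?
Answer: -9727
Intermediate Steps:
R = 4 (R = (2*4)/2 = (½)*8 = 4)
a(V, I) = V²
F = 12 (F = 4*2 + 4 = 8 + 4 = 12)
h(g) = 81 (h(g) = 9² = 81)
h(F) - 1*9808 = 81 - 1*9808 = 81 - 9808 = -9727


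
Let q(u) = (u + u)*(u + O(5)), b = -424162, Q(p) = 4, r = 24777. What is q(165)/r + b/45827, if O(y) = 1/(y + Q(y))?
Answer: -24037504202/3406366737 ≈ -7.0566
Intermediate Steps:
O(y) = 1/(4 + y) (O(y) = 1/(y + 4) = 1/(4 + y))
q(u) = 2*u*(⅑ + u) (q(u) = (u + u)*(u + 1/(4 + 5)) = (2*u)*(u + 1/9) = (2*u)*(u + ⅑) = (2*u)*(⅑ + u) = 2*u*(⅑ + u))
q(165)/r + b/45827 = ((2/9)*165*(1 + 9*165))/24777 - 424162/45827 = ((2/9)*165*(1 + 1485))*(1/24777) - 424162*1/45827 = ((2/9)*165*1486)*(1/24777) - 424162/45827 = (163460/3)*(1/24777) - 424162/45827 = 163460/74331 - 424162/45827 = -24037504202/3406366737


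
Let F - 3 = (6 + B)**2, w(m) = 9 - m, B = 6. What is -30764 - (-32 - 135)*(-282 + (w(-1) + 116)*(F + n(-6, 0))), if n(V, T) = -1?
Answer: 2994274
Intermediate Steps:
F = 147 (F = 3 + (6 + 6)**2 = 3 + 12**2 = 3 + 144 = 147)
-30764 - (-32 - 135)*(-282 + (w(-1) + 116)*(F + n(-6, 0))) = -30764 - (-32 - 135)*(-282 + ((9 - 1*(-1)) + 116)*(147 - 1)) = -30764 - (-167)*(-282 + ((9 + 1) + 116)*146) = -30764 - (-167)*(-282 + (10 + 116)*146) = -30764 - (-167)*(-282 + 126*146) = -30764 - (-167)*(-282 + 18396) = -30764 - (-167)*18114 = -30764 - 1*(-3025038) = -30764 + 3025038 = 2994274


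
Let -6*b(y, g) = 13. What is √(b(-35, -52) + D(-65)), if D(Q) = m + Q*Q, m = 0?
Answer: √152022/6 ≈ 64.983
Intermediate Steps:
b(y, g) = -13/6 (b(y, g) = -⅙*13 = -13/6)
D(Q) = Q² (D(Q) = 0 + Q*Q = 0 + Q² = Q²)
√(b(-35, -52) + D(-65)) = √(-13/6 + (-65)²) = √(-13/6 + 4225) = √(25337/6) = √152022/6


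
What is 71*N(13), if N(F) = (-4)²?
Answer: 1136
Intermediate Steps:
N(F) = 16
71*N(13) = 71*16 = 1136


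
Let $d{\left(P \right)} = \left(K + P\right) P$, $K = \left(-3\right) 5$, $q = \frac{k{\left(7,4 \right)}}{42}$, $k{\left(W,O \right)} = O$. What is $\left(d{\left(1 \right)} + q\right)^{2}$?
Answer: $\frac{85264}{441} \approx 193.34$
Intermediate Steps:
$q = \frac{2}{21}$ ($q = \frac{4}{42} = 4 \cdot \frac{1}{42} = \frac{2}{21} \approx 0.095238$)
$K = -15$
$d{\left(P \right)} = P \left(-15 + P\right)$ ($d{\left(P \right)} = \left(-15 + P\right) P = P \left(-15 + P\right)$)
$\left(d{\left(1 \right)} + q\right)^{2} = \left(1 \left(-15 + 1\right) + \frac{2}{21}\right)^{2} = \left(1 \left(-14\right) + \frac{2}{21}\right)^{2} = \left(-14 + \frac{2}{21}\right)^{2} = \left(- \frac{292}{21}\right)^{2} = \frac{85264}{441}$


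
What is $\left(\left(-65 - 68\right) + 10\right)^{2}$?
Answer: $15129$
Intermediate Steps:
$\left(\left(-65 - 68\right) + 10\right)^{2} = \left(-133 + 10\right)^{2} = \left(-123\right)^{2} = 15129$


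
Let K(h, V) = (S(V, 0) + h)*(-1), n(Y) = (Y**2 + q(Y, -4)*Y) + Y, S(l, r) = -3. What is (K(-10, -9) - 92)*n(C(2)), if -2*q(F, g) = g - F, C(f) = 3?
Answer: -3555/2 ≈ -1777.5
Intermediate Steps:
q(F, g) = F/2 - g/2 (q(F, g) = -(g - F)/2 = F/2 - g/2)
n(Y) = Y + Y**2 + Y*(2 + Y/2) (n(Y) = (Y**2 + (Y/2 - 1/2*(-4))*Y) + Y = (Y**2 + (Y/2 + 2)*Y) + Y = (Y**2 + (2 + Y/2)*Y) + Y = (Y**2 + Y*(2 + Y/2)) + Y = Y + Y**2 + Y*(2 + Y/2))
K(h, V) = 3 - h (K(h, V) = (-3 + h)*(-1) = 3 - h)
(K(-10, -9) - 92)*n(C(2)) = ((3 - 1*(-10)) - 92)*((3/2)*3*(2 + 3)) = ((3 + 10) - 92)*((3/2)*3*5) = (13 - 92)*(45/2) = -79*45/2 = -3555/2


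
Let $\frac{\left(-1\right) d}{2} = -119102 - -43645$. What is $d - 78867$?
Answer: $72047$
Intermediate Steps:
$d = 150914$ ($d = - 2 \left(-119102 - -43645\right) = - 2 \left(-119102 + 43645\right) = \left(-2\right) \left(-75457\right) = 150914$)
$d - 78867 = 150914 - 78867 = 72047$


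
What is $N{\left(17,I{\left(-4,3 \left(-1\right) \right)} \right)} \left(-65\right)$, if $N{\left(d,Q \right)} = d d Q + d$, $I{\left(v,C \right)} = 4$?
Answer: $-76245$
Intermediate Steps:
$N{\left(d,Q \right)} = d + Q d^{2}$ ($N{\left(d,Q \right)} = d^{2} Q + d = Q d^{2} + d = d + Q d^{2}$)
$N{\left(17,I{\left(-4,3 \left(-1\right) \right)} \right)} \left(-65\right) = 17 \left(1 + 4 \cdot 17\right) \left(-65\right) = 17 \left(1 + 68\right) \left(-65\right) = 17 \cdot 69 \left(-65\right) = 1173 \left(-65\right) = -76245$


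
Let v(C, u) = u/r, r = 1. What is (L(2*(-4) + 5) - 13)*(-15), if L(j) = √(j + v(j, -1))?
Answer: 195 - 30*I ≈ 195.0 - 30.0*I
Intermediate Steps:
v(C, u) = u (v(C, u) = u/1 = u*1 = u)
L(j) = √(-1 + j) (L(j) = √(j - 1) = √(-1 + j))
(L(2*(-4) + 5) - 13)*(-15) = (√(-1 + (2*(-4) + 5)) - 13)*(-15) = (√(-1 + (-8 + 5)) - 13)*(-15) = (√(-1 - 3) - 13)*(-15) = (√(-4) - 13)*(-15) = (2*I - 13)*(-15) = (-13 + 2*I)*(-15) = 195 - 30*I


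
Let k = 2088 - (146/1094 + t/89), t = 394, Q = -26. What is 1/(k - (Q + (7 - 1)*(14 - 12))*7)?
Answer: 48683/106199023 ≈ 0.00045841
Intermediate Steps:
k = 101428089/48683 (k = 2088 - (146/1094 + 394/89) = 2088 - (146*(1/1094) + 394*(1/89)) = 2088 - (73/547 + 394/89) = 2088 - 1*222015/48683 = 2088 - 222015/48683 = 101428089/48683 ≈ 2083.4)
1/(k - (Q + (7 - 1)*(14 - 12))*7) = 1/(101428089/48683 - (-26 + (7 - 1)*(14 - 12))*7) = 1/(101428089/48683 - (-26 + 6*2)*7) = 1/(101428089/48683 - (-26 + 12)*7) = 1/(101428089/48683 - (-14)*7) = 1/(101428089/48683 - 1*(-98)) = 1/(101428089/48683 + 98) = 1/(106199023/48683) = 48683/106199023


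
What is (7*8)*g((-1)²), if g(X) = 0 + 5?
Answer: 280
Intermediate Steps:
g(X) = 5
(7*8)*g((-1)²) = (7*8)*5 = 56*5 = 280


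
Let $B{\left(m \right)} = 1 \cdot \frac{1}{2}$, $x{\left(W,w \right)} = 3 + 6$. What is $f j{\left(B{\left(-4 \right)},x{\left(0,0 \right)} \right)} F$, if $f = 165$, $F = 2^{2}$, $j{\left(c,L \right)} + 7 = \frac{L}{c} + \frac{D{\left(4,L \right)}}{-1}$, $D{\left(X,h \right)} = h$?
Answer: $1320$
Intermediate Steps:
$x{\left(W,w \right)} = 9$
$B{\left(m \right)} = \frac{1}{2}$ ($B{\left(m \right)} = 1 \cdot \frac{1}{2} = \frac{1}{2}$)
$j{\left(c,L \right)} = -7 - L + \frac{L}{c}$ ($j{\left(c,L \right)} = -7 + \left(\frac{L}{c} + \frac{L}{-1}\right) = -7 + \left(\frac{L}{c} + L \left(-1\right)\right) = -7 - \left(L - \frac{L}{c}\right) = -7 - L + \frac{L}{c}$)
$F = 4$
$f j{\left(B{\left(-4 \right)},x{\left(0,0 \right)} \right)} F = 165 \left(-7 - 9 + 9 \frac{1}{\frac{1}{2}}\right) 4 = 165 \left(-7 - 9 + 9 \cdot 2\right) 4 = 165 \left(-7 - 9 + 18\right) 4 = 165 \cdot 2 \cdot 4 = 330 \cdot 4 = 1320$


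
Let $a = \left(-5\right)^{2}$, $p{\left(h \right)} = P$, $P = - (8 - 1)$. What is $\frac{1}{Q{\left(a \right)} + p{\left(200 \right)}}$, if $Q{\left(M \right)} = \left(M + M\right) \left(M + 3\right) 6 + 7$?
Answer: $\frac{1}{8400} \approx 0.00011905$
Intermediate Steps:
$P = -7$ ($P = \left(-1\right) 7 = -7$)
$p{\left(h \right)} = -7$
$a = 25$
$Q{\left(M \right)} = 7 + 12 M \left(3 + M\right)$ ($Q{\left(M \right)} = 2 M \left(3 + M\right) 6 + 7 = 12 M \left(3 + M\right) + 7 = 7 + 12 M \left(3 + M\right)$)
$\frac{1}{Q{\left(a \right)} + p{\left(200 \right)}} = \frac{1}{\left(7 + 12 \cdot 25^{2} + 36 \cdot 25\right) - 7} = \frac{1}{\left(7 + 12 \cdot 625 + 900\right) - 7} = \frac{1}{\left(7 + 7500 + 900\right) - 7} = \frac{1}{8407 - 7} = \frac{1}{8400}$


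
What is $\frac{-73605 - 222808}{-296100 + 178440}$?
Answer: $\frac{296413}{117660} \approx 2.5192$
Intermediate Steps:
$\frac{-73605 - 222808}{-296100 + 178440} = - \frac{296413}{-117660} = \left(-296413\right) \left(- \frac{1}{117660}\right) = \frac{296413}{117660}$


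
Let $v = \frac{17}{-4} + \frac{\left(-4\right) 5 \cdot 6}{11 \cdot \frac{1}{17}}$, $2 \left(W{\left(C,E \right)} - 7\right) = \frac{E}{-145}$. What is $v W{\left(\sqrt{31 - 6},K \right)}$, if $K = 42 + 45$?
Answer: $- \frac{559249}{440} \approx -1271.0$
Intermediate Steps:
$K = 87$
$W{\left(C,E \right)} = 7 - \frac{E}{290}$ ($W{\left(C,E \right)} = 7 + \frac{E \frac{1}{-145}}{2} = 7 + \frac{E \left(- \frac{1}{145}\right)}{2} = 7 + \frac{\left(- \frac{1}{145}\right) E}{2} = 7 - \frac{E}{290}$)
$v = - \frac{8347}{44}$ ($v = 17 \left(- \frac{1}{4}\right) + \frac{\left(-20\right) 6}{11 \cdot \frac{1}{17}} = - \frac{17}{4} - \frac{120}{\frac{11}{17}} = - \frac{17}{4} - \frac{2040}{11} = - \frac{8347}{44} \approx -189.7$)
$v W{\left(\sqrt{31 - 6},K \right)} = - \frac{8347 \left(7 - \frac{3}{10}\right)}{44} = \left(- \frac{8347}{44}\right) \frac{67}{10} = - \frac{559249}{440}$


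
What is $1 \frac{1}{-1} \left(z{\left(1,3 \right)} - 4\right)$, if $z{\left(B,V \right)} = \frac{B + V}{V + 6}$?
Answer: $\frac{32}{9} \approx 3.5556$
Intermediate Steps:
$z{\left(B,V \right)} = \frac{B + V}{6 + V}$
$1 \frac{1}{-1} \left(z{\left(1,3 \right)} - 4\right) = 1 \frac{1}{-1} \left(\frac{1 + 3}{6 + 3} - 4\right) = 1 \left(-1\right) \left(\frac{1}{9} \cdot 4 - 4\right) = - (\frac{1}{9} \cdot 4 - 4) = - (\frac{4}{9} - 4) = \left(-1\right) \left(- \frac{32}{9}\right) = \frac{32}{9}$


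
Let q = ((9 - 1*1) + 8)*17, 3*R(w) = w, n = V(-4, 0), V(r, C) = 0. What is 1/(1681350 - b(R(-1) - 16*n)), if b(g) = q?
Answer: 1/1681078 ≈ 5.9486e-7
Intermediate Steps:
n = 0
R(w) = w/3
q = 272 (q = ((9 - 1) + 8)*17 = (8 + 8)*17 = 16*17 = 272)
b(g) = 272
1/(1681350 - b(R(-1) - 16*n)) = 1/(1681350 - 1*272) = 1/(1681350 - 272) = 1/1681078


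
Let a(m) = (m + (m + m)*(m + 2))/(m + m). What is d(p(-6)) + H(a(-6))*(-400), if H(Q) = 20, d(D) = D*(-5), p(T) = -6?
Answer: -7970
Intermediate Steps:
d(D) = -5*D
a(m) = (m + 2*m*(2 + m))/(2*m) (a(m) = (m + (2*m)*(2 + m))/((2*m)) = (m + 2*m*(2 + m))*(1/(2*m)) = (m + 2*m*(2 + m))/(2*m))
d(p(-6)) + H(a(-6))*(-400) = -5*(-6) + 20*(-400) = 30 - 8000 = -7970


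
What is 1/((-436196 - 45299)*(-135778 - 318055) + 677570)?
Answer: 1/218518997905 ≈ 4.5763e-12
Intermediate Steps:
1/((-436196 - 45299)*(-135778 - 318055) + 677570) = 1/(-481495*(-453833) + 677570) = 1/(218518320335 + 677570) = 1/218518997905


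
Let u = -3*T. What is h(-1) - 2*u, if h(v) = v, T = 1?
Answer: 5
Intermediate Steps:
u = -3 (u = -3*1 = -3)
h(-1) - 2*u = -1 - 2*(-3) = -1 + 6 = 5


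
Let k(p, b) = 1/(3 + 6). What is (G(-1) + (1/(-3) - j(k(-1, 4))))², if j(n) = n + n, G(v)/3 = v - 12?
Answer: 126736/81 ≈ 1564.6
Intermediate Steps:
G(v) = -36 + 3*v (G(v) = 3*(v - 12) = 3*(-12 + v) = -36 + 3*v)
k(p, b) = ⅑ (k(p, b) = 1/9 = ⅑)
j(n) = 2*n
(G(-1) + (1/(-3) - j(k(-1, 4))))² = ((-36 + 3*(-1)) + (1/(-3) - 2/9))² = ((-36 - 3) + (-⅓ - 1*2/9))² = (-39 + (-⅓ - 2/9))² = (-39 - 5/9)² = (-356/9)² = 126736/81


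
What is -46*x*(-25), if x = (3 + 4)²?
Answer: 56350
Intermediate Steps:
x = 49 (x = 7² = 49)
-46*x*(-25) = -46*49*(-25) = -2254*(-25) = 56350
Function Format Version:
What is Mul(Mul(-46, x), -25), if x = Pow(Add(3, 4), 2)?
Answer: 56350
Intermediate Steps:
x = 49 (x = Pow(7, 2) = 49)
Mul(Mul(-46, x), -25) = Mul(Mul(-46, 49), -25) = Mul(-2254, -25) = 56350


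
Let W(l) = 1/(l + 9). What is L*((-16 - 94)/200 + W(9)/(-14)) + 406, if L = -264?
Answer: 57986/105 ≈ 552.25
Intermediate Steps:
W(l) = 1/(9 + l)
L*((-16 - 94)/200 + W(9)/(-14)) + 406 = -264*((-16 - 94)/200 + 1/((9 + 9)*(-14))) + 406 = -264*(-110*1/200 - 1/14/18) + 406 = -264*(-11/20 + (1/18)*(-1/14)) + 406 = -264*(-11/20 - 1/252) + 406 = -264*(-349/630) + 406 = 15356/105 + 406 = 57986/105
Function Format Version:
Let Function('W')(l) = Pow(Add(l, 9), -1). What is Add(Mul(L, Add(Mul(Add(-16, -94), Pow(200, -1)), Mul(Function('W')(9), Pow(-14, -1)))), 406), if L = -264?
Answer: Rational(57986, 105) ≈ 552.25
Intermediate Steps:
Function('W')(l) = Pow(Add(9, l), -1)
Add(Mul(L, Add(Mul(Add(-16, -94), Pow(200, -1)), Mul(Function('W')(9), Pow(-14, -1)))), 406) = Add(Mul(-264, Add(Mul(Add(-16, -94), Pow(200, -1)), Mul(Pow(Add(9, 9), -1), Pow(-14, -1)))), 406) = Add(Mul(-264, Add(Mul(-110, Rational(1, 200)), Mul(Pow(18, -1), Rational(-1, 14)))), 406) = Add(Mul(-264, Add(Rational(-11, 20), Mul(Rational(1, 18), Rational(-1, 14)))), 406) = Add(Mul(-264, Add(Rational(-11, 20), Rational(-1, 252))), 406) = Add(Mul(-264, Rational(-349, 630)), 406) = Add(Rational(15356, 105), 406) = Rational(57986, 105)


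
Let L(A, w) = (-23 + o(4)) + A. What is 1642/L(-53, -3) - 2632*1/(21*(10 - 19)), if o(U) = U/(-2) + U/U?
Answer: -15382/2079 ≈ -7.3988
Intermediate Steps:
o(U) = 1 - U/2 (o(U) = U*(-½) + 1 = -U/2 + 1 = 1 - U/2)
L(A, w) = -24 + A (L(A, w) = (-23 + (1 - ½*4)) + A = (-23 + (1 - 2)) + A = (-23 - 1) + A = -24 + A)
1642/L(-53, -3) - 2632*1/(21*(10 - 19)) = 1642/(-24 - 53) - 2632*1/(21*(10 - 19)) = 1642/(-77) - 2632/(21*(-9)) = 1642*(-1/77) - 2632/(-189) = -1642/77 - 2632*(-1/189) = -1642/77 + 376/27 = -15382/2079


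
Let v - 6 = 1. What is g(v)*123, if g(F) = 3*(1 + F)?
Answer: 2952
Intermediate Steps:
v = 7 (v = 6 + 1 = 7)
g(F) = 3 + 3*F
g(v)*123 = (3 + 3*7)*123 = (3 + 21)*123 = 24*123 = 2952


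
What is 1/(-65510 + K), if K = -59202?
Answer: -1/124712 ≈ -8.0185e-6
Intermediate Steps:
1/(-65510 + K) = 1/(-65510 - 59202) = 1/(-124712) = -1/124712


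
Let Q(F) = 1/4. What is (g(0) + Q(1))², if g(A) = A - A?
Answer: 1/16 ≈ 0.062500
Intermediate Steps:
Q(F) = ¼
g(A) = 0
(g(0) + Q(1))² = (0 + ¼)² = (¼)² = 1/16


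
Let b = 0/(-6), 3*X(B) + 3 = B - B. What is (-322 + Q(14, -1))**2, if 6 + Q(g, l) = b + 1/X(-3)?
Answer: 108241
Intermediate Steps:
X(B) = -1 (X(B) = -1 + (B - B)/3 = -1 + (1/3)*0 = -1 + 0 = -1)
b = 0 (b = 0*(-1/6) = 0)
Q(g, l) = -7 (Q(g, l) = -6 + (0 + 1/(-1)) = -6 + (0 - 1) = -6 - 1 = -7)
(-322 + Q(14, -1))**2 = (-322 - 7)**2 = (-329)**2 = 108241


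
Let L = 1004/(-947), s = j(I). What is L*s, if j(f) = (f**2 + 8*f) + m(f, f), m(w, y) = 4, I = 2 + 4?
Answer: -88352/947 ≈ -93.297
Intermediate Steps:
I = 6
j(f) = 4 + f**2 + 8*f (j(f) = (f**2 + 8*f) + 4 = 4 + f**2 + 8*f)
s = 88 (s = 4 + 6**2 + 8*6 = 4 + 36 + 48 = 88)
L = -1004/947 (L = 1004*(-1/947) = -1004/947 ≈ -1.0602)
L*s = -1004/947*88 = -88352/947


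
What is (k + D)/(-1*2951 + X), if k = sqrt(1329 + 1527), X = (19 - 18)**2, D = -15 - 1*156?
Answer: 171/2950 - sqrt(714)/1475 ≈ 0.039850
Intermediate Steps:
D = -171 (D = -15 - 156 = -171)
X = 1 (X = 1**2 = 1)
k = 2*sqrt(714) (k = sqrt(2856) = 2*sqrt(714) ≈ 53.442)
(k + D)/(-1*2951 + X) = (2*sqrt(714) - 171)/(-1*2951 + 1) = (-171 + 2*sqrt(714))/(-2951 + 1) = (-171 + 2*sqrt(714))/(-2950) = (-171 + 2*sqrt(714))*(-1/2950) = 171/2950 - sqrt(714)/1475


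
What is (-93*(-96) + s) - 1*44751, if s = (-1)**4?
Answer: -35822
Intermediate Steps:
s = 1
(-93*(-96) + s) - 1*44751 = (-93*(-96) + 1) - 1*44751 = (8928 + 1) - 44751 = 8929 - 44751 = -35822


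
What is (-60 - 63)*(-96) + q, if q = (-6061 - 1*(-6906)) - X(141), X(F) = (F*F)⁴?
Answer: -156225851787801268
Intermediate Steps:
X(F) = F⁸ (X(F) = (F²)⁴ = F⁸)
q = -156225851787813076 (q = (-6061 - 1*(-6906)) - 1*141⁸ = (-6061 + 6906) - 1*156225851787813921 = 845 - 156225851787813921 = -156225851787813076)
(-60 - 63)*(-96) + q = (-60 - 63)*(-96) - 156225851787813076 = -123*(-96) - 156225851787813076 = 11808 - 156225851787813076 = -156225851787801268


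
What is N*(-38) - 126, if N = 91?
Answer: -3584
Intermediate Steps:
N*(-38) - 126 = 91*(-38) - 126 = -3458 - 126 = -3584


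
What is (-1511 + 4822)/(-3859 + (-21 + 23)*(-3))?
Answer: -3311/3865 ≈ -0.85666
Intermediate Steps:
(-1511 + 4822)/(-3859 + (-21 + 23)*(-3)) = 3311/(-3859 + 2*(-3)) = 3311/(-3859 - 6) = 3311/(-3865) = 3311*(-1/3865) = -3311/3865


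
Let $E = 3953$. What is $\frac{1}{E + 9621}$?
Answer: $\frac{1}{13574} \approx 7.367 \cdot 10^{-5}$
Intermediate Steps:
$\frac{1}{E + 9621} = \frac{1}{3953 + 9621} = \frac{1}{13574}$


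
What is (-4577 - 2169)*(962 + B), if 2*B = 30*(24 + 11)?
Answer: -10031302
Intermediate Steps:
B = 525 (B = (30*(24 + 11))/2 = (30*35)/2 = (½)*1050 = 525)
(-4577 - 2169)*(962 + B) = (-4577 - 2169)*(962 + 525) = -6746*1487 = -10031302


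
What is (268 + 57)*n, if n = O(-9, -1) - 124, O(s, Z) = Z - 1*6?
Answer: -42575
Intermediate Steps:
O(s, Z) = -6 + Z (O(s, Z) = Z - 6 = -6 + Z)
n = -131 (n = (-6 - 1) - 124 = -7 - 124 = -131)
(268 + 57)*n = (268 + 57)*(-131) = 325*(-131) = -42575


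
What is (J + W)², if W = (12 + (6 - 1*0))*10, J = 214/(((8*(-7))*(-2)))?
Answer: 103774969/3136 ≈ 33092.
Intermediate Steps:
J = 107/56 (J = 214/((-56*(-2))) = 214/112 = 214*(1/112) = 107/56 ≈ 1.9107)
W = 180 (W = (12 + (6 + 0))*10 = (12 + 6)*10 = 18*10 = 180)
(J + W)² = (107/56 + 180)² = (10187/56)² = 103774969/3136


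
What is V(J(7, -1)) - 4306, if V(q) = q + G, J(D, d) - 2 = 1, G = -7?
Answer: -4310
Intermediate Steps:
J(D, d) = 3 (J(D, d) = 2 + 1 = 3)
V(q) = -7 + q (V(q) = q - 7 = -7 + q)
V(J(7, -1)) - 4306 = (-7 + 3) - 4306 = -4 - 4306 = -4310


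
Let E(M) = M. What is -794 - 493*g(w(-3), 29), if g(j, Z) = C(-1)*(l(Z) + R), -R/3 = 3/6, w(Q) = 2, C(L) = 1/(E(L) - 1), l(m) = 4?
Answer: -711/4 ≈ -177.75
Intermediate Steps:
C(L) = 1/(-1 + L) (C(L) = 1/(L - 1) = 1/(-1 + L))
R = -3/2 (R = -9/6 = -3*1/2 = -3/2 ≈ -1.5000)
g(j, Z) = -5/4 (g(j, Z) = (4 - 3/2)/(-1 - 1) = (5/2)/(-2) = -1/2*5/2 = -5/4)
-794 - 493*g(w(-3), 29) = -794 - 493*(-5/4) = -794 + 2465/4 = -711/4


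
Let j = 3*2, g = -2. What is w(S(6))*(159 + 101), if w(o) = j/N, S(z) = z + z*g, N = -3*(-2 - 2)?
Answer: 130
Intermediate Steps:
j = 6
N = 12 (N = -3*(-4) = 12)
S(z) = -z (S(z) = z + z*(-2) = z - 2*z = -z)
w(o) = 1/2 (w(o) = 6/12 = 6*(1/12) = 1/2)
w(S(6))*(159 + 101) = (159 + 101)/2 = (1/2)*260 = 130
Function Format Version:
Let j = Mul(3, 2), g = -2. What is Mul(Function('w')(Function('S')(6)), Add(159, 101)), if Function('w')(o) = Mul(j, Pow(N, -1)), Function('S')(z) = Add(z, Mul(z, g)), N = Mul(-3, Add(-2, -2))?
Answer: 130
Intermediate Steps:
j = 6
N = 12 (N = Mul(-3, -4) = 12)
Function('S')(z) = Mul(-1, z) (Function('S')(z) = Add(z, Mul(z, -2)) = Add(z, Mul(-2, z)) = Mul(-1, z))
Function('w')(o) = Rational(1, 2) (Function('w')(o) = Mul(6, Pow(12, -1)) = Mul(6, Rational(1, 12)) = Rational(1, 2))
Mul(Function('w')(Function('S')(6)), Add(159, 101)) = Mul(Rational(1, 2), Add(159, 101)) = Mul(Rational(1, 2), 260) = 130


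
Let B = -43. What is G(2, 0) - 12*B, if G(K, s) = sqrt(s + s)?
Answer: 516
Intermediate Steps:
G(K, s) = sqrt(2)*sqrt(s) (G(K, s) = sqrt(2*s) = sqrt(2)*sqrt(s))
G(2, 0) - 12*B = sqrt(2)*sqrt(0) - 12*(-43) = sqrt(2)*0 + 516 = 0 + 516 = 516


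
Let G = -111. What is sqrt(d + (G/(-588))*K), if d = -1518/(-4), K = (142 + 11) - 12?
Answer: 13*sqrt(471)/14 ≈ 20.152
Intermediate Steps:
K = 141 (K = 153 - 12 = 141)
d = 759/2 (d = -1/4*(-1518) = 759/2 ≈ 379.50)
sqrt(d + (G/(-588))*K) = sqrt(759/2 - 111/(-588)*141) = sqrt(759/2 - 111*(-1/588)*141) = sqrt(759/2 + (37/196)*141) = sqrt(759/2 + 5217/196) = sqrt(79599/196) = 13*sqrt(471)/14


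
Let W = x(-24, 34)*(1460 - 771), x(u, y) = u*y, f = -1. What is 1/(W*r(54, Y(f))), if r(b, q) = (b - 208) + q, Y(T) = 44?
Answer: 1/61844640 ≈ 1.6170e-8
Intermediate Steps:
r(b, q) = -208 + b + q (r(b, q) = (-208 + b) + q = -208 + b + q)
W = -562224 (W = (-24*34)*(1460 - 771) = -816*689 = -562224)
1/(W*r(54, Y(f))) = 1/((-562224)*(-208 + 54 + 44)) = -1/562224/(-110) = -1/562224*(-1/110) = 1/61844640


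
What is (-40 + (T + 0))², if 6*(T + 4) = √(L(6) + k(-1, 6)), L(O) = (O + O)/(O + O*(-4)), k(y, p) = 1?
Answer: (792 - √3)²/324 ≈ 1927.5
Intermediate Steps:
L(O) = -⅔ (L(O) = (2*O)/(O - 4*O) = (2*O)/((-3*O)) = (2*O)*(-1/(3*O)) = -⅔)
T = -4 + √3/18 (T = -4 + √(-⅔ + 1)/6 = -4 + √(⅓)/6 = -4 + (√3/3)/6 = -4 + √3/18 ≈ -3.9038)
(-40 + (T + 0))² = (-40 + ((-4 + √3/18) + 0))² = (-40 + (-4 + √3/18))² = (-44 + √3/18)²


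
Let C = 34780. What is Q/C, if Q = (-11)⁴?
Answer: 14641/34780 ≈ 0.42096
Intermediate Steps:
Q = 14641
Q/C = 14641/34780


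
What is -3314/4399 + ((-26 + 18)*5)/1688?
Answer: -721249/928189 ≈ -0.77705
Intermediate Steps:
-3314/4399 + ((-26 + 18)*5)/1688 = -3314*1/4399 - 8*5*(1/1688) = -3314/4399 - 40*1/1688 = -3314/4399 - 5/211 = -721249/928189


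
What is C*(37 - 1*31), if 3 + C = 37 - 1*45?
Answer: -66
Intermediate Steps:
C = -11 (C = -3 + (37 - 1*45) = -3 + (37 - 45) = -3 - 8 = -11)
C*(37 - 1*31) = -11*(37 - 1*31) = -11*(37 - 31) = -11*6 = -66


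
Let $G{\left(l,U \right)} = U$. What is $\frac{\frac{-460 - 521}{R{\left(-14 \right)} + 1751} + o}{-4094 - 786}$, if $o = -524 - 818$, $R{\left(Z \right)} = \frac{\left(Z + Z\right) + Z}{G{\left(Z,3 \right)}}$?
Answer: $\frac{51823}{188368} \approx 0.27512$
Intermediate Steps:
$R{\left(Z \right)} = Z$ ($R{\left(Z \right)} = \frac{\left(Z + Z\right) + Z}{3} = \left(2 Z + Z\right) \frac{1}{3} = 3 Z \frac{1}{3} = Z$)
$o = -1342$ ($o = -524 - 818 = -1342$)
$\frac{\frac{-460 - 521}{R{\left(-14 \right)} + 1751} + o}{-4094 - 786} = \frac{\frac{-460 - 521}{-14 + 1751} - 1342}{-4094 - 786} = \frac{- \frac{981}{1737} - 1342}{-4880} = \left(\left(-981\right) \frac{1}{1737} - 1342\right) \left(- \frac{1}{4880}\right) = \left(- \frac{109}{193} - 1342\right) \left(- \frac{1}{4880}\right) = \left(- \frac{259115}{193}\right) \left(- \frac{1}{4880}\right) = \frac{51823}{188368}$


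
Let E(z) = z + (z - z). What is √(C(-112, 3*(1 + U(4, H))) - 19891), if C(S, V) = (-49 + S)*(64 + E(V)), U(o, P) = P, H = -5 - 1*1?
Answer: 2*I*√6945 ≈ 166.67*I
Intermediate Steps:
H = -6 (H = -5 - 1 = -6)
E(z) = z (E(z) = z + 0 = z)
C(S, V) = (-49 + S)*(64 + V)
√(C(-112, 3*(1 + U(4, H))) - 19891) = √((-3136 - 147*(1 - 6) + 64*(-112) - 336*(1 - 6)) - 19891) = √((-3136 - 147*(-5) - 7168 - 336*(-5)) - 19891) = √((-3136 - 49*(-15) - 7168 - 112*(-15)) - 19891) = √((-3136 + 735 - 7168 + 1680) - 19891) = √(-7889 - 19891) = √(-27780) = 2*I*√6945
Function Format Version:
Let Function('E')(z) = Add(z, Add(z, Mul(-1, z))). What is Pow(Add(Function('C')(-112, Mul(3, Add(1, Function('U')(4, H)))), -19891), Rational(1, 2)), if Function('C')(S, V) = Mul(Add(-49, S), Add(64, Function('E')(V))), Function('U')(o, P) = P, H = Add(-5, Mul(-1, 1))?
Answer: Mul(2, I, Pow(6945, Rational(1, 2))) ≈ Mul(166.67, I)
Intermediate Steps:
H = -6 (H = Add(-5, -1) = -6)
Function('E')(z) = z (Function('E')(z) = Add(z, 0) = z)
Function('C')(S, V) = Mul(Add(-49, S), Add(64, V))
Pow(Add(Function('C')(-112, Mul(3, Add(1, Function('U')(4, H)))), -19891), Rational(1, 2)) = Pow(Add(Add(-3136, Mul(-49, Mul(3, Add(1, -6))), Mul(64, -112), Mul(-112, Mul(3, Add(1, -6)))), -19891), Rational(1, 2)) = Pow(Add(Add(-3136, Mul(-49, Mul(3, -5)), -7168, Mul(-112, Mul(3, -5))), -19891), Rational(1, 2)) = Pow(Add(Add(-3136, Mul(-49, -15), -7168, Mul(-112, -15)), -19891), Rational(1, 2)) = Pow(Add(Add(-3136, 735, -7168, 1680), -19891), Rational(1, 2)) = Pow(Add(-7889, -19891), Rational(1, 2)) = Pow(-27780, Rational(1, 2)) = Mul(2, I, Pow(6945, Rational(1, 2)))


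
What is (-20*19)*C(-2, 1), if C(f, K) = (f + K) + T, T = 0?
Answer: 380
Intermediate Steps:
C(f, K) = K + f (C(f, K) = (f + K) + 0 = (K + f) + 0 = K + f)
(-20*19)*C(-2, 1) = (-20*19)*(1 - 2) = -380*(-1) = 380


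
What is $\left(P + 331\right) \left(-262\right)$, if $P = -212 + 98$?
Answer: $-56854$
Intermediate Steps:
$P = -114$
$\left(P + 331\right) \left(-262\right) = \left(-114 + 331\right) \left(-262\right) = 217 \left(-262\right) = -56854$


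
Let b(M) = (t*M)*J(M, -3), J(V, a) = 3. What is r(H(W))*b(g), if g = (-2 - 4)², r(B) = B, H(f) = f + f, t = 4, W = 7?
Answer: 6048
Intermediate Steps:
H(f) = 2*f
g = 36 (g = (-6)² = 36)
b(M) = 12*M (b(M) = (4*M)*3 = 12*M)
r(H(W))*b(g) = (2*7)*(12*36) = 14*432 = 6048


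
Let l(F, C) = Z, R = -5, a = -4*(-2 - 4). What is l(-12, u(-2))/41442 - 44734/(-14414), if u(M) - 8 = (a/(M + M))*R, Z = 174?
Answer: 154697872/49778749 ≈ 3.1077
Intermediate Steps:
a = 24 (a = -4*(-6) = 24)
u(M) = 8 - 60/M (u(M) = 8 + (24/(M + M))*(-5) = 8 + (24/((2*M)))*(-5) = 8 + (24*(1/(2*M)))*(-5) = 8 + (12/M)*(-5) = 8 - 60/M)
l(F, C) = 174
l(-12, u(-2))/41442 - 44734/(-14414) = 174/41442 - 44734/(-14414) = 174*(1/41442) - 44734*(-1/14414) = 29/6907 + 22367/7207 = 154697872/49778749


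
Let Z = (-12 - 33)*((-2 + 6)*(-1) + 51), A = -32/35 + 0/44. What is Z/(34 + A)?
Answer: -24675/386 ≈ -63.925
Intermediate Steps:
A = -32/35 (A = -32*1/35 + 0*(1/44) = -32/35 + 0 = -32/35 ≈ -0.91429)
Z = -2115 (Z = -45*(4*(-1) + 51) = -45*(-4 + 51) = -45*47 = -2115)
Z/(34 + A) = -2115/(34 - 32/35) = -2115/1158/35 = -2115*35/1158 = -24675/386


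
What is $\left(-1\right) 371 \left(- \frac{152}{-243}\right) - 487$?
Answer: $- \frac{174733}{243} \approx -719.07$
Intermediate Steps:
$\left(-1\right) 371 \left(- \frac{152}{-243}\right) - 487 = - 371 \left(\left(-152\right) \left(- \frac{1}{243}\right)\right) - 487 = \left(-371\right) \frac{152}{243} - 487 = - \frac{56392}{243} - 487 = - \frac{174733}{243}$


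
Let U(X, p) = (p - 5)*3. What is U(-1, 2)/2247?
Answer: -3/749 ≈ -0.0040053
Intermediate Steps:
U(X, p) = -15 + 3*p (U(X, p) = (-5 + p)*3 = -15 + 3*p)
U(-1, 2)/2247 = (-15 + 3*2)/2247 = (-15 + 6)/2247 = (1/2247)*(-9) = -3/749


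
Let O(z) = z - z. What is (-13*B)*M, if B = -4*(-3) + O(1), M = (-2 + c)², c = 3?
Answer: -156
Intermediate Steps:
O(z) = 0
M = 1 (M = (-2 + 3)² = 1² = 1)
B = 12 (B = -4*(-3) + 0 = 12 + 0 = 12)
(-13*B)*M = -13*12*1 = -156*1 = -156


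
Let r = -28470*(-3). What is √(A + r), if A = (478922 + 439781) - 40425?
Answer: 2*√240922 ≈ 981.68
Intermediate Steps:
A = 878278 (A = 918703 - 40425 = 878278)
r = 85410
√(A + r) = √(878278 + 85410) = √963688 = 2*√240922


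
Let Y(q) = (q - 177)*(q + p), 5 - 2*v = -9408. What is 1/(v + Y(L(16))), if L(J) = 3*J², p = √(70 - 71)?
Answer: 1834378/841237058845 - 2364*I/841237058845 ≈ 2.1806e-6 - 2.8101e-9*I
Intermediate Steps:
v = 9413/2 (v = 5/2 - ½*(-9408) = 5/2 + 4704 = 9413/2 ≈ 4706.5)
p = I (p = √(-1) = I ≈ 1.0*I)
Y(q) = (-177 + q)*(I + q) (Y(q) = (q - 177)*(q + I) = (-177 + q)*(I + q))
1/(v + Y(L(16))) = 1/(9413/2 + ((3*16²)² - 177*I + (3*16²)*(-177 + I))) = 1/(9413/2 + ((3*256)² - 177*I + (3*256)*(-177 + I))) = 1/(9413/2 + (768² - 177*I + 768*(-177 + I))) = 1/(9413/2 + (589824 - 177*I + (-135936 + 768*I))) = 1/(9413/2 + (453888 + 591*I)) = 1/(917189/2 + 591*I) = 4*(917189/2 - 591*I)/841237058845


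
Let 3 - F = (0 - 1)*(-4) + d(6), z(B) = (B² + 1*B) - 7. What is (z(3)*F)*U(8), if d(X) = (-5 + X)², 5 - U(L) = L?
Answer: 30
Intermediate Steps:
U(L) = 5 - L
z(B) = -7 + B + B² (z(B) = (B² + B) - 7 = (B + B²) - 7 = -7 + B + B²)
F = -2 (F = 3 - ((0 - 1)*(-4) + (-5 + 6)²) = 3 - (-1*(-4) + 1²) = 3 - (4 + 1) = 3 - 1*5 = 3 - 5 = -2)
(z(3)*F)*U(8) = ((-7 + 3 + 3²)*(-2))*(5 - 1*8) = ((-7 + 3 + 9)*(-2))*(5 - 8) = (5*(-2))*(-3) = -10*(-3) = 30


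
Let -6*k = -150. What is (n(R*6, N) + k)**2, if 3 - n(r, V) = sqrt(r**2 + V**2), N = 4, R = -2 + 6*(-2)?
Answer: 7856 - 224*sqrt(442) ≈ 3146.7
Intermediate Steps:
R = -14 (R = -2 - 12 = -14)
k = 25 (k = -1/6*(-150) = 25)
n(r, V) = 3 - sqrt(V**2 + r**2) (n(r, V) = 3 - sqrt(r**2 + V**2) = 3 - sqrt(V**2 + r**2))
(n(R*6, N) + k)**2 = ((3 - sqrt(4**2 + (-14*6)**2)) + 25)**2 = ((3 - sqrt(16 + (-84)**2)) + 25)**2 = ((3 - sqrt(16 + 7056)) + 25)**2 = ((3 - sqrt(7072)) + 25)**2 = ((3 - 4*sqrt(442)) + 25)**2 = (28 - 4*sqrt(442))**2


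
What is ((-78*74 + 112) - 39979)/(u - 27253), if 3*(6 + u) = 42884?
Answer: 136917/38893 ≈ 3.5204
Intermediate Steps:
u = 42866/3 (u = -6 + (⅓)*42884 = -6 + 42884/3 = 42866/3 ≈ 14289.)
((-78*74 + 112) - 39979)/(u - 27253) = ((-78*74 + 112) - 39979)/(42866/3 - 27253) = ((-5772 + 112) - 39979)/(-38893/3) = (-5660 - 39979)*(-3/38893) = -45639*(-3/38893) = 136917/38893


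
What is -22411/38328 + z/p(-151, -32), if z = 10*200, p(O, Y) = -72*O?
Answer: -6958183/17362584 ≈ -0.40076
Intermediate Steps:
z = 2000
-22411/38328 + z/p(-151, -32) = -22411/38328 + 2000/((-72*(-151))) = -22411*1/38328 + 2000/10872 = -22411/38328 + 2000*(1/10872) = -22411/38328 + 250/1359 = -6958183/17362584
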